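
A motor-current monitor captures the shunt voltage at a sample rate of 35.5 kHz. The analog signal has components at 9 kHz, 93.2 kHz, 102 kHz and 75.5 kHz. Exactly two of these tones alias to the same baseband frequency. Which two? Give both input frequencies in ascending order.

75.5 kHz, 102 kHz

fs/2 = 17.75 kHz.
9 kHz ≤ fs/2 = 17.75 kHz, passes unchanged.
93.2 kHz mod fs = 22.2 kHz.
22.2 kHz > fs/2 = 17.75 kHz, folds to fs − 22.2 kHz = 13.3 kHz.
102 kHz mod fs = 31 kHz.
31 kHz > fs/2 = 17.75 kHz, folds to fs − 31 kHz = 4.5 kHz.
75.5 kHz mod fs = 4.5 kHz.
4.5 kHz ≤ fs/2 = 17.75 kHz, appears at 4.5 kHz.
75.5 kHz and 102 kHz both map to 4.5 kHz.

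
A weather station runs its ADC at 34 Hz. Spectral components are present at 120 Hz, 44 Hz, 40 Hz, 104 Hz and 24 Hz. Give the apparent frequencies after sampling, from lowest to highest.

2 Hz, 6 Hz, 10 Hz, 16 Hz

fs/2 = 17 Hz.
120 Hz mod fs = 18 Hz.
18 Hz > fs/2 = 17 Hz, folds to fs − 18 Hz = 16 Hz.
44 Hz mod fs = 10 Hz.
10 Hz ≤ fs/2 = 17 Hz, appears at 10 Hz.
40 Hz mod fs = 6 Hz.
6 Hz ≤ fs/2 = 17 Hz, appears at 6 Hz.
104 Hz mod fs = 2 Hz.
2 Hz ≤ fs/2 = 17 Hz, appears at 2 Hz.
24 Hz > fs/2 = 17 Hz, folds to fs − 24 Hz = 10 Hz.
Distinct values: {2 Hz, 6 Hz, 10 Hz, 16 Hz}.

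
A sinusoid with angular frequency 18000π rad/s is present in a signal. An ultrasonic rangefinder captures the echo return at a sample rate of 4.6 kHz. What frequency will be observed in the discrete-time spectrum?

ω = 18000π rad/s → f = ω/(2π) = 9000 Hz = 9 kHz.
9 kHz mod fs = 4.4 kHz.
4.4 kHz > fs/2 = 2.3 kHz, folds to fs − 4.4 kHz = 0.2 kHz.

0.2 kHz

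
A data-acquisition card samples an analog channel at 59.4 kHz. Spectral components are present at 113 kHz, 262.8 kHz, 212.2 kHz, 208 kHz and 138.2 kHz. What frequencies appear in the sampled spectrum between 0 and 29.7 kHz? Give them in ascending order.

5.8 kHz, 19.4 kHz, 25.2 kHz, 25.4 kHz, 29.6 kHz

fs/2 = 29.7 kHz.
113 kHz mod fs = 53.6 kHz.
53.6 kHz > fs/2 = 29.7 kHz, folds to fs − 53.6 kHz = 5.8 kHz.
262.8 kHz mod fs = 25.2 kHz.
25.2 kHz ≤ fs/2 = 29.7 kHz, appears at 25.2 kHz.
212.2 kHz mod fs = 34 kHz.
34 kHz > fs/2 = 29.7 kHz, folds to fs − 34 kHz = 25.4 kHz.
208 kHz mod fs = 29.8 kHz.
29.8 kHz > fs/2 = 29.7 kHz, folds to fs − 29.8 kHz = 29.6 kHz.
138.2 kHz mod fs = 19.4 kHz.
19.4 kHz ≤ fs/2 = 29.7 kHz, appears at 19.4 kHz.
Distinct values: {5.8 kHz, 19.4 kHz, 25.2 kHz, 25.4 kHz, 29.6 kHz}.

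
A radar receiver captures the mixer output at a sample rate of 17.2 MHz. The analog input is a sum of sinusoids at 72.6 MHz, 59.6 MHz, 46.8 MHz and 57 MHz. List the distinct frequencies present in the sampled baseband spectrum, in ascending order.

fs/2 = 8.6 MHz.
72.6 MHz mod fs = 3.8 MHz.
3.8 MHz ≤ fs/2 = 8.6 MHz, appears at 3.8 MHz.
59.6 MHz mod fs = 8 MHz.
8 MHz ≤ fs/2 = 8.6 MHz, appears at 8 MHz.
46.8 MHz mod fs = 12.4 MHz.
12.4 MHz > fs/2 = 8.6 MHz, folds to fs − 12.4 MHz = 4.8 MHz.
57 MHz mod fs = 5.4 MHz.
5.4 MHz ≤ fs/2 = 8.6 MHz, appears at 5.4 MHz.
Distinct values: {3.8 MHz, 4.8 MHz, 5.4 MHz, 8 MHz}.

3.8 MHz, 4.8 MHz, 5.4 MHz, 8 MHz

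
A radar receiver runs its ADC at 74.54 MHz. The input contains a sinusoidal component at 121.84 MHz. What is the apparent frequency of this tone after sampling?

27.24 MHz

121.84 MHz mod fs = 47.3 MHz.
47.3 MHz > fs/2 = 37.27 MHz, folds to fs − 47.3 MHz = 27.24 MHz.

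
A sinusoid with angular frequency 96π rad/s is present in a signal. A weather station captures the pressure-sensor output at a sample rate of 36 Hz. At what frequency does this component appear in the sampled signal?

ω = 96π rad/s → f = ω/(2π) = 48 Hz.
48 Hz mod fs = 12 Hz.
12 Hz ≤ fs/2 = 18 Hz, appears at 12 Hz.

12 Hz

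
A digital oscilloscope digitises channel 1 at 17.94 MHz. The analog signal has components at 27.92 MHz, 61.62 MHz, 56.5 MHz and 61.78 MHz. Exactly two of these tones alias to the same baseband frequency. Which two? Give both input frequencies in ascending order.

27.92 MHz, 61.78 MHz

fs/2 = 8.97 MHz.
27.92 MHz mod fs = 9.98 MHz.
9.98 MHz > fs/2 = 8.97 MHz, folds to fs − 9.98 MHz = 7.96 MHz.
61.62 MHz mod fs = 7.8 MHz.
7.8 MHz ≤ fs/2 = 8.97 MHz, appears at 7.8 MHz.
56.5 MHz mod fs = 2.68 MHz.
2.68 MHz ≤ fs/2 = 8.97 MHz, appears at 2.68 MHz.
61.78 MHz mod fs = 7.96 MHz.
7.96 MHz ≤ fs/2 = 8.97 MHz, appears at 7.96 MHz.
27.92 MHz and 61.78 MHz both map to 7.96 MHz.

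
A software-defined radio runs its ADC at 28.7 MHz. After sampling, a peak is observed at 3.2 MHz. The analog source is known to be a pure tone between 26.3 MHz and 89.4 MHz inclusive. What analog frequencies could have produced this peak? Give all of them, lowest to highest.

31.9 MHz, 54.2 MHz, 60.6 MHz, 82.9 MHz, 89.3 MHz

Frequencies that alias to 3.2 MHz are k·fs ± 3.2 MHz for integer k ≥ 0.
k=0: 3.2 MHz.
k=1: 25.5 MHz, 31.9 MHz.
k=2: 54.2 MHz, 60.6 MHz.
k=3: 82.9 MHz, 89.3 MHz.
k=4: 111.6 MHz, 118 MHz.
Within [26.3 MHz, 89.4 MHz]: 31.9 MHz, 54.2 MHz, 60.6 MHz, 82.9 MHz, 89.3 MHz.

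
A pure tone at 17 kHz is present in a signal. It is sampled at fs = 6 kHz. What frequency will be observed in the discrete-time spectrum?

1 kHz

17 kHz mod fs = 5 kHz.
5 kHz > fs/2 = 3 kHz, folds to fs − 5 kHz = 1 kHz.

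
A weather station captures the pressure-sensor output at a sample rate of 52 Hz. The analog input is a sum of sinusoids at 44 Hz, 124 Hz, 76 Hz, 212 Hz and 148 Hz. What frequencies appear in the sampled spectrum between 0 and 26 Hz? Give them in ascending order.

fs/2 = 26 Hz.
44 Hz > fs/2 = 26 Hz, folds to fs − 44 Hz = 8 Hz.
124 Hz mod fs = 20 Hz.
20 Hz ≤ fs/2 = 26 Hz, appears at 20 Hz.
76 Hz mod fs = 24 Hz.
24 Hz ≤ fs/2 = 26 Hz, appears at 24 Hz.
212 Hz mod fs = 4 Hz.
4 Hz ≤ fs/2 = 26 Hz, appears at 4 Hz.
148 Hz mod fs = 44 Hz.
44 Hz > fs/2 = 26 Hz, folds to fs − 44 Hz = 8 Hz.
Distinct values: {4 Hz, 8 Hz, 20 Hz, 24 Hz}.

4 Hz, 8 Hz, 20 Hz, 24 Hz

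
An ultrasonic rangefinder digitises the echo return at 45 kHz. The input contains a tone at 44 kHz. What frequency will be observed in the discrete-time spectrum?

1 kHz

44 kHz > fs/2 = 22.5 kHz, folds to fs − 44 kHz = 1 kHz.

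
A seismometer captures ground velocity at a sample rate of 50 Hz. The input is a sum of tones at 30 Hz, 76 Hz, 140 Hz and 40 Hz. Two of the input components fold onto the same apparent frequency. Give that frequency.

10 Hz

fs/2 = 25 Hz.
30 Hz > fs/2 = 25 Hz, folds to fs − 30 Hz = 20 Hz.
76 Hz mod fs = 26 Hz.
26 Hz > fs/2 = 25 Hz, folds to fs − 26 Hz = 24 Hz.
140 Hz mod fs = 40 Hz.
40 Hz > fs/2 = 25 Hz, folds to fs − 40 Hz = 10 Hz.
40 Hz > fs/2 = 25 Hz, folds to fs − 40 Hz = 10 Hz.
40 Hz and 140 Hz both map to 10 Hz.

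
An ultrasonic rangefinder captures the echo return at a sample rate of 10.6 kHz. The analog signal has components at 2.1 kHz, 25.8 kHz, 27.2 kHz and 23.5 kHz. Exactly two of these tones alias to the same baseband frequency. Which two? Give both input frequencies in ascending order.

fs/2 = 5.3 kHz.
2.1 kHz ≤ fs/2 = 5.3 kHz, passes unchanged.
25.8 kHz mod fs = 4.6 kHz.
4.6 kHz ≤ fs/2 = 5.3 kHz, appears at 4.6 kHz.
27.2 kHz mod fs = 6 kHz.
6 kHz > fs/2 = 5.3 kHz, folds to fs − 6 kHz = 4.6 kHz.
23.5 kHz mod fs = 2.3 kHz.
2.3 kHz ≤ fs/2 = 5.3 kHz, appears at 2.3 kHz.
25.8 kHz and 27.2 kHz both map to 4.6 kHz.

25.8 kHz, 27.2 kHz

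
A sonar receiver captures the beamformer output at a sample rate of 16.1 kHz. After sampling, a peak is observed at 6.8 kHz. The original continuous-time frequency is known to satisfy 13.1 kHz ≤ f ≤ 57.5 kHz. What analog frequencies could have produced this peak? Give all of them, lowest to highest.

22.9 kHz, 25.4 kHz, 39 kHz, 41.5 kHz, 55.1 kHz

Frequencies that alias to 6.8 kHz are k·fs ± 6.8 kHz for integer k ≥ 0.
k=0: 6.8 kHz.
k=1: 9.3 kHz, 22.9 kHz.
k=2: 25.4 kHz, 39 kHz.
k=3: 41.5 kHz, 55.1 kHz.
k=4: 57.6 kHz, 71.2 kHz.
Within [13.1 kHz, 57.5 kHz]: 22.9 kHz, 25.4 kHz, 39 kHz, 41.5 kHz, 55.1 kHz.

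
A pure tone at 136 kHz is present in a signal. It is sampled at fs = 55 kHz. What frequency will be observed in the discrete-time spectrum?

136 kHz mod fs = 26 kHz.
26 kHz ≤ fs/2 = 27.5 kHz, appears at 26 kHz.

26 kHz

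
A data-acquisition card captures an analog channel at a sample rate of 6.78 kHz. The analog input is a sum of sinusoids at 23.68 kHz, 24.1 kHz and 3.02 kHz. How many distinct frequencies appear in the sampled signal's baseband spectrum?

2

fs/2 = 3.39 kHz.
23.68 kHz mod fs = 3.34 kHz.
3.34 kHz ≤ fs/2 = 3.39 kHz, appears at 3.34 kHz.
24.1 kHz mod fs = 3.76 kHz.
3.76 kHz > fs/2 = 3.39 kHz, folds to fs − 3.76 kHz = 3.02 kHz.
3.02 kHz ≤ fs/2 = 3.39 kHz, passes unchanged.
Distinct values: {3.02 kHz, 3.34 kHz} → 2.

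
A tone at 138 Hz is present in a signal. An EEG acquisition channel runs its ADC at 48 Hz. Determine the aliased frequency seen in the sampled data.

138 Hz mod fs = 42 Hz.
42 Hz > fs/2 = 24 Hz, folds to fs − 42 Hz = 6 Hz.

6 Hz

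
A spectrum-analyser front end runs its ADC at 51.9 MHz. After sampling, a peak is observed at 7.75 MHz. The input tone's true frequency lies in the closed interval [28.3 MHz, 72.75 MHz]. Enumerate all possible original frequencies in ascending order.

Frequencies that alias to 7.75 MHz are k·fs ± 7.75 MHz for integer k ≥ 0.
k=0: 7.75 MHz.
k=1: 44.15 MHz, 59.65 MHz.
k=2: 96.05 MHz, 111.55 MHz.
Within [28.3 MHz, 72.75 MHz]: 44.15 MHz, 59.65 MHz.

44.15 MHz, 59.65 MHz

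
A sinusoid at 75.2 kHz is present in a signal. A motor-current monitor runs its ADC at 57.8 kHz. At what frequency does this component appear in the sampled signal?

75.2 kHz mod fs = 17.4 kHz.
17.4 kHz ≤ fs/2 = 28.9 kHz, appears at 17.4 kHz.

17.4 kHz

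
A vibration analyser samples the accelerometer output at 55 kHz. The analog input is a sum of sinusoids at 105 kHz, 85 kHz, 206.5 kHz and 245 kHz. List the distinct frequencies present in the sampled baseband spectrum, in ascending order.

5 kHz, 13.5 kHz, 25 kHz

fs/2 = 27.5 kHz.
105 kHz mod fs = 50 kHz.
50 kHz > fs/2 = 27.5 kHz, folds to fs − 50 kHz = 5 kHz.
85 kHz mod fs = 30 kHz.
30 kHz > fs/2 = 27.5 kHz, folds to fs − 30 kHz = 25 kHz.
206.5 kHz mod fs = 41.5 kHz.
41.5 kHz > fs/2 = 27.5 kHz, folds to fs − 41.5 kHz = 13.5 kHz.
245 kHz mod fs = 25 kHz.
25 kHz ≤ fs/2 = 27.5 kHz, appears at 25 kHz.
Distinct values: {5 kHz, 13.5 kHz, 25 kHz}.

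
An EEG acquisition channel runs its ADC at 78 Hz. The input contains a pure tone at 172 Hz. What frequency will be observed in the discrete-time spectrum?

16 Hz

172 Hz mod fs = 16 Hz.
16 Hz ≤ fs/2 = 39 Hz, appears at 16 Hz.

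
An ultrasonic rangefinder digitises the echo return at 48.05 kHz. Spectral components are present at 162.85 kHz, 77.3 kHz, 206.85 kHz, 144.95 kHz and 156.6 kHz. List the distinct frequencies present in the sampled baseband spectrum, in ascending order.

fs/2 = 24.025 kHz.
162.85 kHz mod fs = 18.7 kHz.
18.7 kHz ≤ fs/2 = 24.025 kHz, appears at 18.7 kHz.
77.3 kHz mod fs = 29.25 kHz.
29.25 kHz > fs/2 = 24.025 kHz, folds to fs − 29.25 kHz = 18.8 kHz.
206.85 kHz mod fs = 14.65 kHz.
14.65 kHz ≤ fs/2 = 24.025 kHz, appears at 14.65 kHz.
144.95 kHz mod fs = 0.8 kHz.
0.8 kHz ≤ fs/2 = 24.025 kHz, appears at 0.8 kHz.
156.6 kHz mod fs = 12.45 kHz.
12.45 kHz ≤ fs/2 = 24.025 kHz, appears at 12.45 kHz.
Distinct values: {0.8 kHz, 12.45 kHz, 14.65 kHz, 18.7 kHz, 18.8 kHz}.

0.8 kHz, 12.45 kHz, 14.65 kHz, 18.7 kHz, 18.8 kHz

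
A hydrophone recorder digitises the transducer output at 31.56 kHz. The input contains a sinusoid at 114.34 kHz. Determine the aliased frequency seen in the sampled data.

11.9 kHz

114.34 kHz mod fs = 19.66 kHz.
19.66 kHz > fs/2 = 15.78 kHz, folds to fs − 19.66 kHz = 11.9 kHz.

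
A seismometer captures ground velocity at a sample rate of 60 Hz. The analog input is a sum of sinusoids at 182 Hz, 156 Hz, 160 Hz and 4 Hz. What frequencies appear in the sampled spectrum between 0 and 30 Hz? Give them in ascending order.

2 Hz, 4 Hz, 20 Hz, 24 Hz

fs/2 = 30 Hz.
182 Hz mod fs = 2 Hz.
2 Hz ≤ fs/2 = 30 Hz, appears at 2 Hz.
156 Hz mod fs = 36 Hz.
36 Hz > fs/2 = 30 Hz, folds to fs − 36 Hz = 24 Hz.
160 Hz mod fs = 40 Hz.
40 Hz > fs/2 = 30 Hz, folds to fs − 40 Hz = 20 Hz.
4 Hz ≤ fs/2 = 30 Hz, passes unchanged.
Distinct values: {2 Hz, 4 Hz, 20 Hz, 24 Hz}.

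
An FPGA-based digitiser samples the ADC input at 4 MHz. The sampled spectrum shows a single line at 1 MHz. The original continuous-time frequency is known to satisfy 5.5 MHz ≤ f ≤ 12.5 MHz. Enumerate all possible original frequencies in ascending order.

Frequencies that alias to 1 MHz are k·fs ± 1 MHz for integer k ≥ 0.
k=0: 1 MHz.
k=1: 3 MHz, 5 MHz.
k=2: 7 MHz, 9 MHz.
k=3: 11 MHz, 13 MHz.
k=4: 15 MHz, 17 MHz.
Within [5.5 MHz, 12.5 MHz]: 7 MHz, 9 MHz, 11 MHz.

7 MHz, 9 MHz, 11 MHz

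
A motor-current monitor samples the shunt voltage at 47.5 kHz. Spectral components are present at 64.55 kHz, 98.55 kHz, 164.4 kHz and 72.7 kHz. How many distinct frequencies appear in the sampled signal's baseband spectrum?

4

fs/2 = 23.75 kHz.
64.55 kHz mod fs = 17.05 kHz.
17.05 kHz ≤ fs/2 = 23.75 kHz, appears at 17.05 kHz.
98.55 kHz mod fs = 3.55 kHz.
3.55 kHz ≤ fs/2 = 23.75 kHz, appears at 3.55 kHz.
164.4 kHz mod fs = 21.9 kHz.
21.9 kHz ≤ fs/2 = 23.75 kHz, appears at 21.9 kHz.
72.7 kHz mod fs = 25.2 kHz.
25.2 kHz > fs/2 = 23.75 kHz, folds to fs − 25.2 kHz = 22.3 kHz.
Distinct values: {3.55 kHz, 17.05 kHz, 21.9 kHz, 22.3 kHz} → 4.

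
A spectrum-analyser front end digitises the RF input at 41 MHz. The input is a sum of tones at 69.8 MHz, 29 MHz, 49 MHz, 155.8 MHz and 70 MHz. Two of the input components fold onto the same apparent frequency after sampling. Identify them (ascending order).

fs/2 = 20.5 MHz.
69.8 MHz mod fs = 28.8 MHz.
28.8 MHz > fs/2 = 20.5 MHz, folds to fs − 28.8 MHz = 12.2 MHz.
29 MHz > fs/2 = 20.5 MHz, folds to fs − 29 MHz = 12 MHz.
49 MHz mod fs = 8 MHz.
8 MHz ≤ fs/2 = 20.5 MHz, appears at 8 MHz.
155.8 MHz mod fs = 32.8 MHz.
32.8 MHz > fs/2 = 20.5 MHz, folds to fs − 32.8 MHz = 8.2 MHz.
70 MHz mod fs = 29 MHz.
29 MHz > fs/2 = 20.5 MHz, folds to fs − 29 MHz = 12 MHz.
29 MHz and 70 MHz both map to 12 MHz.

29 MHz, 70 MHz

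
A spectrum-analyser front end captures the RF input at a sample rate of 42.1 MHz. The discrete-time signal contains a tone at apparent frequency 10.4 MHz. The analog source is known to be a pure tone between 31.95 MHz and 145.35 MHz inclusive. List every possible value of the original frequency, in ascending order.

52.5 MHz, 73.8 MHz, 94.6 MHz, 115.9 MHz, 136.7 MHz

Frequencies that alias to 10.4 MHz are k·fs ± 10.4 MHz for integer k ≥ 0.
k=0: 10.4 MHz.
k=1: 31.7 MHz, 52.5 MHz.
k=2: 73.8 MHz, 94.6 MHz.
k=3: 115.9 MHz, 136.7 MHz.
k=4: 158 MHz, 178.8 MHz.
Within [31.95 MHz, 145.35 MHz]: 52.5 MHz, 73.8 MHz, 94.6 MHz, 115.9 MHz, 136.7 MHz.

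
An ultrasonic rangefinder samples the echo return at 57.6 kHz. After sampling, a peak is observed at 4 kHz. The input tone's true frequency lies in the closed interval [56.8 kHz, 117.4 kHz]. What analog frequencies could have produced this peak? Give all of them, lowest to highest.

61.6 kHz, 111.2 kHz

Frequencies that alias to 4 kHz are k·fs ± 4 kHz for integer k ≥ 0.
k=0: 4 kHz.
k=1: 53.6 kHz, 61.6 kHz.
k=2: 111.2 kHz, 119.2 kHz.
k=3: 168.8 kHz, 176.8 kHz.
Within [56.8 kHz, 117.4 kHz]: 61.6 kHz, 111.2 kHz.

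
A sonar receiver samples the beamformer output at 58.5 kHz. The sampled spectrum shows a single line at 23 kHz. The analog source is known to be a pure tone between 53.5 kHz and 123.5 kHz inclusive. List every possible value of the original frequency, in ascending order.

Frequencies that alias to 23 kHz are k·fs ± 23 kHz for integer k ≥ 0.
k=0: 23 kHz.
k=1: 35.5 kHz, 81.5 kHz.
k=2: 94 kHz, 140 kHz.
k=3: 152.5 kHz, 198.5 kHz.
Within [53.5 kHz, 123.5 kHz]: 81.5 kHz, 94 kHz.

81.5 kHz, 94 kHz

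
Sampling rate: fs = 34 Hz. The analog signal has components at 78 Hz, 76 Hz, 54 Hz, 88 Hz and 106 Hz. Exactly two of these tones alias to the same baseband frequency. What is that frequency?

fs/2 = 17 Hz.
78 Hz mod fs = 10 Hz.
10 Hz ≤ fs/2 = 17 Hz, appears at 10 Hz.
76 Hz mod fs = 8 Hz.
8 Hz ≤ fs/2 = 17 Hz, appears at 8 Hz.
54 Hz mod fs = 20 Hz.
20 Hz > fs/2 = 17 Hz, folds to fs − 20 Hz = 14 Hz.
88 Hz mod fs = 20 Hz.
20 Hz > fs/2 = 17 Hz, folds to fs − 20 Hz = 14 Hz.
106 Hz mod fs = 4 Hz.
4 Hz ≤ fs/2 = 17 Hz, appears at 4 Hz.
54 Hz and 88 Hz both map to 14 Hz.

14 Hz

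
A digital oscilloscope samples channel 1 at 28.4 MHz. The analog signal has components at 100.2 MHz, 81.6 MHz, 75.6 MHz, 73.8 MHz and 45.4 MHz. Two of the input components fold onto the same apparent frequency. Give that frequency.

fs/2 = 14.2 MHz.
100.2 MHz mod fs = 15 MHz.
15 MHz > fs/2 = 14.2 MHz, folds to fs − 15 MHz = 13.4 MHz.
81.6 MHz mod fs = 24.8 MHz.
24.8 MHz > fs/2 = 14.2 MHz, folds to fs − 24.8 MHz = 3.6 MHz.
75.6 MHz mod fs = 18.8 MHz.
18.8 MHz > fs/2 = 14.2 MHz, folds to fs − 18.8 MHz = 9.6 MHz.
73.8 MHz mod fs = 17 MHz.
17 MHz > fs/2 = 14.2 MHz, folds to fs − 17 MHz = 11.4 MHz.
45.4 MHz mod fs = 17 MHz.
17 MHz > fs/2 = 14.2 MHz, folds to fs − 17 MHz = 11.4 MHz.
45.4 MHz and 73.8 MHz both map to 11.4 MHz.

11.4 MHz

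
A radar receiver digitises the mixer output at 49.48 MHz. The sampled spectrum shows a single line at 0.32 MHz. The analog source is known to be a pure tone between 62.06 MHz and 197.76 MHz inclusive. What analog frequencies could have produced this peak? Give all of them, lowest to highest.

Frequencies that alias to 0.32 MHz are k·fs ± 0.32 MHz for integer k ≥ 0.
k=0: 0.32 MHz.
k=1: 49.16 MHz, 49.8 MHz.
k=2: 98.64 MHz, 99.28 MHz.
k=3: 148.12 MHz, 148.76 MHz.
k=4: 197.6 MHz, 198.24 MHz.
k=5: 247.08 MHz, 247.72 MHz.
Within [62.06 MHz, 197.76 MHz]: 98.64 MHz, 99.28 MHz, 148.12 MHz, 148.76 MHz, 197.6 MHz.

98.64 MHz, 99.28 MHz, 148.12 MHz, 148.76 MHz, 197.6 MHz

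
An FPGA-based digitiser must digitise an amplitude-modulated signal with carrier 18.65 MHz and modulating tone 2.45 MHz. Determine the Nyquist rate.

42.2 MHz

AM sidebands sit at fc ± fm = 16.2 MHz and 21.1 MHz.
Highest-frequency component: 21.1 MHz.
Nyquist rate = 2 × 21.1 MHz = 42.2 MHz.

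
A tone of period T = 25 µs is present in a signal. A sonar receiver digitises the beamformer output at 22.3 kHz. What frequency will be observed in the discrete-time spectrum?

T = 25 µs → f = 1/T = 40 kHz.
40 kHz mod fs = 17.7 kHz.
17.7 kHz > fs/2 = 11.15 kHz, folds to fs − 17.7 kHz = 4.6 kHz.

4.6 kHz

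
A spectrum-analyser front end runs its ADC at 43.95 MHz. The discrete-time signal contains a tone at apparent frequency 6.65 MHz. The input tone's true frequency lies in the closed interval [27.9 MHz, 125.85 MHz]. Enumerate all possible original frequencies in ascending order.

37.3 MHz, 50.6 MHz, 81.25 MHz, 94.55 MHz, 125.2 MHz

Frequencies that alias to 6.65 MHz are k·fs ± 6.65 MHz for integer k ≥ 0.
k=0: 6.65 MHz.
k=1: 37.3 MHz, 50.6 MHz.
k=2: 81.25 MHz, 94.55 MHz.
k=3: 125.2 MHz, 138.5 MHz.
k=4: 169.15 MHz, 182.45 MHz.
Within [27.9 MHz, 125.85 MHz]: 37.3 MHz, 50.6 MHz, 81.25 MHz, 94.55 MHz, 125.2 MHz.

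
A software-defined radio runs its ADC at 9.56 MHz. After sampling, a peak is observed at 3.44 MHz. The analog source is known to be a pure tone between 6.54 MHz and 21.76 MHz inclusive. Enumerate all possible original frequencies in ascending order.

13 MHz, 15.68 MHz

Frequencies that alias to 3.44 MHz are k·fs ± 3.44 MHz for integer k ≥ 0.
k=0: 3.44 MHz.
k=1: 6.12 MHz, 13 MHz.
k=2: 15.68 MHz, 22.56 MHz.
k=3: 25.24 MHz, 32.12 MHz.
Within [6.54 MHz, 21.76 MHz]: 13 MHz, 15.68 MHz.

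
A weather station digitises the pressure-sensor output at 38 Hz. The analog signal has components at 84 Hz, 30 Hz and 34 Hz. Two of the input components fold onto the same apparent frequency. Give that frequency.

8 Hz

fs/2 = 19 Hz.
84 Hz mod fs = 8 Hz.
8 Hz ≤ fs/2 = 19 Hz, appears at 8 Hz.
30 Hz > fs/2 = 19 Hz, folds to fs − 30 Hz = 8 Hz.
34 Hz > fs/2 = 19 Hz, folds to fs − 34 Hz = 4 Hz.
30 Hz and 84 Hz both map to 8 Hz.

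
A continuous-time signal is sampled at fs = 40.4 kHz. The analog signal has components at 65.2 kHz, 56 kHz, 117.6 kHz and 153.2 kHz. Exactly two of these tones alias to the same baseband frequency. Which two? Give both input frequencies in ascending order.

fs/2 = 20.2 kHz.
65.2 kHz mod fs = 24.8 kHz.
24.8 kHz > fs/2 = 20.2 kHz, folds to fs − 24.8 kHz = 15.6 kHz.
56 kHz mod fs = 15.6 kHz.
15.6 kHz ≤ fs/2 = 20.2 kHz, appears at 15.6 kHz.
117.6 kHz mod fs = 36.8 kHz.
36.8 kHz > fs/2 = 20.2 kHz, folds to fs − 36.8 kHz = 3.6 kHz.
153.2 kHz mod fs = 32 kHz.
32 kHz > fs/2 = 20.2 kHz, folds to fs − 32 kHz = 8.4 kHz.
56 kHz and 65.2 kHz both map to 15.6 kHz.

56 kHz, 65.2 kHz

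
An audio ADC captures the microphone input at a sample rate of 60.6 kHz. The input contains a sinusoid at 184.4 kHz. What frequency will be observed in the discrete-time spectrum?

2.6 kHz

184.4 kHz mod fs = 2.6 kHz.
2.6 kHz ≤ fs/2 = 30.3 kHz, appears at 2.6 kHz.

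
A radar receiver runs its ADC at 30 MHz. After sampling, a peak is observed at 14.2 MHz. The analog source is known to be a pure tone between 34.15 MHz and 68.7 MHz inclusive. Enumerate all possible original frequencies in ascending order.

44.2 MHz, 45.8 MHz

Frequencies that alias to 14.2 MHz are k·fs ± 14.2 MHz for integer k ≥ 0.
k=0: 14.2 MHz.
k=1: 15.8 MHz, 44.2 MHz.
k=2: 45.8 MHz, 74.2 MHz.
k=3: 75.8 MHz, 104.2 MHz.
Within [34.15 MHz, 68.7 MHz]: 44.2 MHz, 45.8 MHz.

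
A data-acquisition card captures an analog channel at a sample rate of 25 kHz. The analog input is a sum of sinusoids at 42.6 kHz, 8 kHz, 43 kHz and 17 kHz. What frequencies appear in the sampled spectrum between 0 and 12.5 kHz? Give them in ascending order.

7 kHz, 7.4 kHz, 8 kHz

fs/2 = 12.5 kHz.
42.6 kHz mod fs = 17.6 kHz.
17.6 kHz > fs/2 = 12.5 kHz, folds to fs − 17.6 kHz = 7.4 kHz.
8 kHz ≤ fs/2 = 12.5 kHz, passes unchanged.
43 kHz mod fs = 18 kHz.
18 kHz > fs/2 = 12.5 kHz, folds to fs − 18 kHz = 7 kHz.
17 kHz > fs/2 = 12.5 kHz, folds to fs − 17 kHz = 8 kHz.
Distinct values: {7 kHz, 7.4 kHz, 8 kHz}.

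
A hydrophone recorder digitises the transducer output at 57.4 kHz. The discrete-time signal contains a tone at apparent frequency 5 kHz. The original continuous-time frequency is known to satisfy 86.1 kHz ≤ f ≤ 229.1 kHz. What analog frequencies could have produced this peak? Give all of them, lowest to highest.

109.8 kHz, 119.8 kHz, 167.2 kHz, 177.2 kHz, 224.6 kHz

Frequencies that alias to 5 kHz are k·fs ± 5 kHz for integer k ≥ 0.
k=0: 5 kHz.
k=1: 52.4 kHz, 62.4 kHz.
k=2: 109.8 kHz, 119.8 kHz.
k=3: 167.2 kHz, 177.2 kHz.
k=4: 224.6 kHz, 234.6 kHz.
k=5: 282 kHz, 292 kHz.
Within [86.1 kHz, 229.1 kHz]: 109.8 kHz, 119.8 kHz, 167.2 kHz, 177.2 kHz, 224.6 kHz.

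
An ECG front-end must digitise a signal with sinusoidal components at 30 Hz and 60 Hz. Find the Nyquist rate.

120 Hz

Highest-frequency component: 60 Hz.
Nyquist rate = 2 × 60 Hz = 120 Hz.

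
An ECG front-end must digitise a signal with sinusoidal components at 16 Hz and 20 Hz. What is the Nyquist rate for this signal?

40 Hz

Highest-frequency component: 20 Hz.
Nyquist rate = 2 × 20 Hz = 40 Hz.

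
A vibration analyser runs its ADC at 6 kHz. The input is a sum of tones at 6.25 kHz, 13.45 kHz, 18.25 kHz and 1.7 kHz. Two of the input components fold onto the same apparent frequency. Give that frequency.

fs/2 = 3 kHz.
6.25 kHz mod fs = 0.25 kHz.
0.25 kHz ≤ fs/2 = 3 kHz, appears at 0.25 kHz.
13.45 kHz mod fs = 1.45 kHz.
1.45 kHz ≤ fs/2 = 3 kHz, appears at 1.45 kHz.
18.25 kHz mod fs = 0.25 kHz.
0.25 kHz ≤ fs/2 = 3 kHz, appears at 0.25 kHz.
1.7 kHz ≤ fs/2 = 3 kHz, passes unchanged.
6.25 kHz and 18.25 kHz both map to 0.25 kHz.

0.25 kHz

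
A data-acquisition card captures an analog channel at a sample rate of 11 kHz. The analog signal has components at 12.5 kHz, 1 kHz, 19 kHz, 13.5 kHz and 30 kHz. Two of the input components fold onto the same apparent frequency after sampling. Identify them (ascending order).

fs/2 = 5.5 kHz.
12.5 kHz mod fs = 1.5 kHz.
1.5 kHz ≤ fs/2 = 5.5 kHz, appears at 1.5 kHz.
1 kHz ≤ fs/2 = 5.5 kHz, passes unchanged.
19 kHz mod fs = 8 kHz.
8 kHz > fs/2 = 5.5 kHz, folds to fs − 8 kHz = 3 kHz.
13.5 kHz mod fs = 2.5 kHz.
2.5 kHz ≤ fs/2 = 5.5 kHz, appears at 2.5 kHz.
30 kHz mod fs = 8 kHz.
8 kHz > fs/2 = 5.5 kHz, folds to fs − 8 kHz = 3 kHz.
19 kHz and 30 kHz both map to 3 kHz.

19 kHz, 30 kHz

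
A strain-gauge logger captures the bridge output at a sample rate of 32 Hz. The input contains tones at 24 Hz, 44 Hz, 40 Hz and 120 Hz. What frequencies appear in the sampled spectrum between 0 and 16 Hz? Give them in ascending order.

8 Hz, 12 Hz

fs/2 = 16 Hz.
24 Hz > fs/2 = 16 Hz, folds to fs − 24 Hz = 8 Hz.
44 Hz mod fs = 12 Hz.
12 Hz ≤ fs/2 = 16 Hz, appears at 12 Hz.
40 Hz mod fs = 8 Hz.
8 Hz ≤ fs/2 = 16 Hz, appears at 8 Hz.
120 Hz mod fs = 24 Hz.
24 Hz > fs/2 = 16 Hz, folds to fs − 24 Hz = 8 Hz.
Distinct values: {8 Hz, 12 Hz}.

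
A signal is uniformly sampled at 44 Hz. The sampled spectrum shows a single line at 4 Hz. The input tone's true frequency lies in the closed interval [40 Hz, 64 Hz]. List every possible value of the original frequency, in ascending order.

Frequencies that alias to 4 Hz are k·fs ± 4 Hz for integer k ≥ 0.
k=0: 4 Hz.
k=1: 40 Hz, 48 Hz.
k=2: 84 Hz, 92 Hz.
Within [40 Hz, 64 Hz]: 40 Hz, 48 Hz.

40 Hz, 48 Hz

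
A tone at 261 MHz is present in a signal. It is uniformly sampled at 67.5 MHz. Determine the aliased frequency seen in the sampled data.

9 MHz

261 MHz mod fs = 58.5 MHz.
58.5 MHz > fs/2 = 33.75 MHz, folds to fs − 58.5 MHz = 9 MHz.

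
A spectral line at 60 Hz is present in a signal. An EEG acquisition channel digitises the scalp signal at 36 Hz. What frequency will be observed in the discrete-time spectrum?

12 Hz

60 Hz mod fs = 24 Hz.
24 Hz > fs/2 = 18 Hz, folds to fs − 24 Hz = 12 Hz.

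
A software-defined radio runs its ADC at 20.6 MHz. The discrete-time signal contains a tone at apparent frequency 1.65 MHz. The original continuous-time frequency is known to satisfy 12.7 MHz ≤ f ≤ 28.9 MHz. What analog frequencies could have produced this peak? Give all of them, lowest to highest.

18.95 MHz, 22.25 MHz

Frequencies that alias to 1.65 MHz are k·fs ± 1.65 MHz for integer k ≥ 0.
k=0: 1.65 MHz.
k=1: 18.95 MHz, 22.25 MHz.
k=2: 39.55 MHz, 42.85 MHz.
Within [12.7 MHz, 28.9 MHz]: 18.95 MHz, 22.25 MHz.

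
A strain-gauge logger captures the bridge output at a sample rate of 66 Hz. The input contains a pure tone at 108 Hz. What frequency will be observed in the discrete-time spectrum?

24 Hz

108 Hz mod fs = 42 Hz.
42 Hz > fs/2 = 33 Hz, folds to fs − 42 Hz = 24 Hz.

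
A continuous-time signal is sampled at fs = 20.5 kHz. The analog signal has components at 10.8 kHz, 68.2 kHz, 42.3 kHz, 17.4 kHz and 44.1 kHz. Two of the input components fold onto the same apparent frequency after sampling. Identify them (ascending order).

fs/2 = 10.25 kHz.
10.8 kHz > fs/2 = 10.25 kHz, folds to fs − 10.8 kHz = 9.7 kHz.
68.2 kHz mod fs = 6.7 kHz.
6.7 kHz ≤ fs/2 = 10.25 kHz, appears at 6.7 kHz.
42.3 kHz mod fs = 1.3 kHz.
1.3 kHz ≤ fs/2 = 10.25 kHz, appears at 1.3 kHz.
17.4 kHz > fs/2 = 10.25 kHz, folds to fs − 17.4 kHz = 3.1 kHz.
44.1 kHz mod fs = 3.1 kHz.
3.1 kHz ≤ fs/2 = 10.25 kHz, appears at 3.1 kHz.
17.4 kHz and 44.1 kHz both map to 3.1 kHz.

17.4 kHz, 44.1 kHz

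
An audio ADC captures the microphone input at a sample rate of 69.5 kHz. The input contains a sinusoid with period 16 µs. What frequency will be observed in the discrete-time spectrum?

7 kHz

T = 16 µs → f = 1/T = 62.5 kHz.
62.5 kHz > fs/2 = 34.75 kHz, folds to fs − 62.5 kHz = 7 kHz.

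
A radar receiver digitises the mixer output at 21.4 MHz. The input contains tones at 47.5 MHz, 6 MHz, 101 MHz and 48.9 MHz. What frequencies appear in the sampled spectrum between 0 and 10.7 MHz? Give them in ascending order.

4.7 MHz, 6 MHz, 6.1 MHz

fs/2 = 10.7 MHz.
47.5 MHz mod fs = 4.7 MHz.
4.7 MHz ≤ fs/2 = 10.7 MHz, appears at 4.7 MHz.
6 MHz ≤ fs/2 = 10.7 MHz, passes unchanged.
101 MHz mod fs = 15.4 MHz.
15.4 MHz > fs/2 = 10.7 MHz, folds to fs − 15.4 MHz = 6 MHz.
48.9 MHz mod fs = 6.1 MHz.
6.1 MHz ≤ fs/2 = 10.7 MHz, appears at 6.1 MHz.
Distinct values: {4.7 MHz, 6 MHz, 6.1 MHz}.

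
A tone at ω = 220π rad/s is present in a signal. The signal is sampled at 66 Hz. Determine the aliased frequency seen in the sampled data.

ω = 220π rad/s → f = ω/(2π) = 110 Hz.
110 Hz mod fs = 44 Hz.
44 Hz > fs/2 = 33 Hz, folds to fs − 44 Hz = 22 Hz.

22 Hz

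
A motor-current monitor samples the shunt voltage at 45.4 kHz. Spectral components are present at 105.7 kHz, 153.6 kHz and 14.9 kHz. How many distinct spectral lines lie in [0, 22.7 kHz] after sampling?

fs/2 = 22.7 kHz.
105.7 kHz mod fs = 14.9 kHz.
14.9 kHz ≤ fs/2 = 22.7 kHz, appears at 14.9 kHz.
153.6 kHz mod fs = 17.4 kHz.
17.4 kHz ≤ fs/2 = 22.7 kHz, appears at 17.4 kHz.
14.9 kHz ≤ fs/2 = 22.7 kHz, passes unchanged.
Distinct values: {14.9 kHz, 17.4 kHz} → 2.

2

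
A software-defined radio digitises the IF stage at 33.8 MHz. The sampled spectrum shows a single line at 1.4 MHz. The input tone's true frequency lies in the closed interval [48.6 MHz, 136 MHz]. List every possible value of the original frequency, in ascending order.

Frequencies that alias to 1.4 MHz are k·fs ± 1.4 MHz for integer k ≥ 0.
k=0: 1.4 MHz.
k=1: 32.4 MHz, 35.2 MHz.
k=2: 66.2 MHz, 69 MHz.
k=3: 100 MHz, 102.8 MHz.
k=4: 133.8 MHz, 136.6 MHz.
k=5: 167.6 MHz, 170.4 MHz.
Within [48.6 MHz, 136 MHz]: 66.2 MHz, 69 MHz, 100 MHz, 102.8 MHz, 133.8 MHz.

66.2 MHz, 69 MHz, 100 MHz, 102.8 MHz, 133.8 MHz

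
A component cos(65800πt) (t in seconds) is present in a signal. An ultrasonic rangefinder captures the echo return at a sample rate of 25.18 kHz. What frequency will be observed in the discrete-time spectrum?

ω = 65800π rad/s → f = ω/(2π) = 32900 Hz = 32.9 kHz.
32.9 kHz mod fs = 7.72 kHz.
7.72 kHz ≤ fs/2 = 12.59 kHz, appears at 7.72 kHz.

7.72 kHz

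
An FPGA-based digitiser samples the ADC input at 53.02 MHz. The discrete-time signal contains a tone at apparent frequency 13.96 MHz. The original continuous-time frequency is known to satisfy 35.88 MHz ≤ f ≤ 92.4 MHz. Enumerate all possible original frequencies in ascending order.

Frequencies that alias to 13.96 MHz are k·fs ± 13.96 MHz for integer k ≥ 0.
k=0: 13.96 MHz.
k=1: 39.06 MHz, 66.98 MHz.
k=2: 92.08 MHz, 120 MHz.
k=3: 145.1 MHz, 173.02 MHz.
Within [35.88 MHz, 92.4 MHz]: 39.06 MHz, 66.98 MHz, 92.08 MHz.

39.06 MHz, 66.98 MHz, 92.08 MHz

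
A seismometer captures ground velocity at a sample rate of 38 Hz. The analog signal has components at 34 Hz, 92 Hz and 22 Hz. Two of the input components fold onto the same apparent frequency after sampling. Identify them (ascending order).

fs/2 = 19 Hz.
34 Hz > fs/2 = 19 Hz, folds to fs − 34 Hz = 4 Hz.
92 Hz mod fs = 16 Hz.
16 Hz ≤ fs/2 = 19 Hz, appears at 16 Hz.
22 Hz > fs/2 = 19 Hz, folds to fs − 22 Hz = 16 Hz.
22 Hz and 92 Hz both map to 16 Hz.

22 Hz, 92 Hz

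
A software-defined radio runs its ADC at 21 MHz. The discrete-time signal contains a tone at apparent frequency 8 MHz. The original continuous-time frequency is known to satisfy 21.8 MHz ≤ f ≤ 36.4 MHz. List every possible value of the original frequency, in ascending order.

29 MHz, 34 MHz

Frequencies that alias to 8 MHz are k·fs ± 8 MHz for integer k ≥ 0.
k=0: 8 MHz.
k=1: 13 MHz, 29 MHz.
k=2: 34 MHz, 50 MHz.
k=3: 55 MHz, 71 MHz.
Within [21.8 MHz, 36.4 MHz]: 29 MHz, 34 MHz.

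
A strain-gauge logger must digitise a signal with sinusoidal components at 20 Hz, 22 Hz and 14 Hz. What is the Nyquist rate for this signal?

44 Hz

Highest-frequency component: 22 Hz.
Nyquist rate = 2 × 22 Hz = 44 Hz.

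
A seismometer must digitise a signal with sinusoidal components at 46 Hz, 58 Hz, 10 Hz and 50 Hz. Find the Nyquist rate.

116 Hz

Highest-frequency component: 58 Hz.
Nyquist rate = 2 × 58 Hz = 116 Hz.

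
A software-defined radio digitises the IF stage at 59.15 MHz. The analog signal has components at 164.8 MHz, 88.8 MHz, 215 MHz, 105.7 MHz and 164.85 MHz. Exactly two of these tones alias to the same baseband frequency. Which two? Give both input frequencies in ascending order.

105.7 MHz, 164.85 MHz

fs/2 = 29.575 MHz.
164.8 MHz mod fs = 46.5 MHz.
46.5 MHz > fs/2 = 29.575 MHz, folds to fs − 46.5 MHz = 12.65 MHz.
88.8 MHz mod fs = 29.65 MHz.
29.65 MHz > fs/2 = 29.575 MHz, folds to fs − 29.65 MHz = 29.5 MHz.
215 MHz mod fs = 37.55 MHz.
37.55 MHz > fs/2 = 29.575 MHz, folds to fs − 37.55 MHz = 21.6 MHz.
105.7 MHz mod fs = 46.55 MHz.
46.55 MHz > fs/2 = 29.575 MHz, folds to fs − 46.55 MHz = 12.6 MHz.
164.85 MHz mod fs = 46.55 MHz.
46.55 MHz > fs/2 = 29.575 MHz, folds to fs − 46.55 MHz = 12.6 MHz.
105.7 MHz and 164.85 MHz both map to 12.6 MHz.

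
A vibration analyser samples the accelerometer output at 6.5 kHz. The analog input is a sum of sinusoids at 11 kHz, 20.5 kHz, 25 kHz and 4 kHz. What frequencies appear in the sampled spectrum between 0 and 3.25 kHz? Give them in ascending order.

1 kHz, 2 kHz, 2.5 kHz

fs/2 = 3.25 kHz.
11 kHz mod fs = 4.5 kHz.
4.5 kHz > fs/2 = 3.25 kHz, folds to fs − 4.5 kHz = 2 kHz.
20.5 kHz mod fs = 1 kHz.
1 kHz ≤ fs/2 = 3.25 kHz, appears at 1 kHz.
25 kHz mod fs = 5.5 kHz.
5.5 kHz > fs/2 = 3.25 kHz, folds to fs − 5.5 kHz = 1 kHz.
4 kHz > fs/2 = 3.25 kHz, folds to fs − 4 kHz = 2.5 kHz.
Distinct values: {1 kHz, 2 kHz, 2.5 kHz}.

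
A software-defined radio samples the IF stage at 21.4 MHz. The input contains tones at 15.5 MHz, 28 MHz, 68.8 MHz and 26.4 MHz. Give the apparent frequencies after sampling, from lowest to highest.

4.6 MHz, 5 MHz, 5.9 MHz, 6.6 MHz

fs/2 = 10.7 MHz.
15.5 MHz > fs/2 = 10.7 MHz, folds to fs − 15.5 MHz = 5.9 MHz.
28 MHz mod fs = 6.6 MHz.
6.6 MHz ≤ fs/2 = 10.7 MHz, appears at 6.6 MHz.
68.8 MHz mod fs = 4.6 MHz.
4.6 MHz ≤ fs/2 = 10.7 MHz, appears at 4.6 MHz.
26.4 MHz mod fs = 5 MHz.
5 MHz ≤ fs/2 = 10.7 MHz, appears at 5 MHz.
Distinct values: {4.6 MHz, 5 MHz, 5.9 MHz, 6.6 MHz}.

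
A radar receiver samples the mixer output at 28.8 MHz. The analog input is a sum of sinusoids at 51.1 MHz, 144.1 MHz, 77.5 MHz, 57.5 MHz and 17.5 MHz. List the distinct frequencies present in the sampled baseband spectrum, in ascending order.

fs/2 = 14.4 MHz.
51.1 MHz mod fs = 22.3 MHz.
22.3 MHz > fs/2 = 14.4 MHz, folds to fs − 22.3 MHz = 6.5 MHz.
144.1 MHz mod fs = 0.1 MHz.
0.1 MHz ≤ fs/2 = 14.4 MHz, appears at 0.1 MHz.
77.5 MHz mod fs = 19.9 MHz.
19.9 MHz > fs/2 = 14.4 MHz, folds to fs − 19.9 MHz = 8.9 MHz.
57.5 MHz mod fs = 28.7 MHz.
28.7 MHz > fs/2 = 14.4 MHz, folds to fs − 28.7 MHz = 0.1 MHz.
17.5 MHz > fs/2 = 14.4 MHz, folds to fs − 17.5 MHz = 11.3 MHz.
Distinct values: {0.1 MHz, 6.5 MHz, 8.9 MHz, 11.3 MHz}.

0.1 MHz, 6.5 MHz, 8.9 MHz, 11.3 MHz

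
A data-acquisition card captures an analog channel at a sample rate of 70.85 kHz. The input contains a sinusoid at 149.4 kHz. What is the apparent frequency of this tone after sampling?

149.4 kHz mod fs = 7.7 kHz.
7.7 kHz ≤ fs/2 = 35.425 kHz, appears at 7.7 kHz.

7.7 kHz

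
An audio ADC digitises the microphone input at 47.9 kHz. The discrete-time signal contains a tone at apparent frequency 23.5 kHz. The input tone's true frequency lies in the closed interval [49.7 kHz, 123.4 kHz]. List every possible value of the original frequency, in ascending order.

71.4 kHz, 72.3 kHz, 119.3 kHz, 120.2 kHz

Frequencies that alias to 23.5 kHz are k·fs ± 23.5 kHz for integer k ≥ 0.
k=0: 23.5 kHz.
k=1: 24.4 kHz, 71.4 kHz.
k=2: 72.3 kHz, 119.3 kHz.
k=3: 120.2 kHz, 167.2 kHz.
k=4: 168.1 kHz, 215.1 kHz.
Within [49.7 kHz, 123.4 kHz]: 71.4 kHz, 72.3 kHz, 119.3 kHz, 120.2 kHz.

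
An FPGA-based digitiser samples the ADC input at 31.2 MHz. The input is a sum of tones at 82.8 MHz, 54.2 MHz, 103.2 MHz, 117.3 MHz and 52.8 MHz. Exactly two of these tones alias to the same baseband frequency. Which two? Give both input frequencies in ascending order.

fs/2 = 15.6 MHz.
82.8 MHz mod fs = 20.4 MHz.
20.4 MHz > fs/2 = 15.6 MHz, folds to fs − 20.4 MHz = 10.8 MHz.
54.2 MHz mod fs = 23 MHz.
23 MHz > fs/2 = 15.6 MHz, folds to fs − 23 MHz = 8.2 MHz.
103.2 MHz mod fs = 9.6 MHz.
9.6 MHz ≤ fs/2 = 15.6 MHz, appears at 9.6 MHz.
117.3 MHz mod fs = 23.7 MHz.
23.7 MHz > fs/2 = 15.6 MHz, folds to fs − 23.7 MHz = 7.5 MHz.
52.8 MHz mod fs = 21.6 MHz.
21.6 MHz > fs/2 = 15.6 MHz, folds to fs − 21.6 MHz = 9.6 MHz.
52.8 MHz and 103.2 MHz both map to 9.6 MHz.

52.8 MHz, 103.2 MHz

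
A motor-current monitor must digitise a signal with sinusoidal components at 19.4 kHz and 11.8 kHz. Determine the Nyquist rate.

Highest-frequency component: 19.4 kHz.
Nyquist rate = 2 × 19.4 kHz = 38.8 kHz.

38.8 kHz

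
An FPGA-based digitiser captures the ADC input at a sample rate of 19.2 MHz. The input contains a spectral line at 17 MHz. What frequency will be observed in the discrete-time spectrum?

2.2 MHz

17 MHz > fs/2 = 9.6 MHz, folds to fs − 17 MHz = 2.2 MHz.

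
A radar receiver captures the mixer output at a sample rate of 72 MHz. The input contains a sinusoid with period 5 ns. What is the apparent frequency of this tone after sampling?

16 MHz

T = 5 ns → f = 1/T = 200 MHz.
200 MHz mod fs = 56 MHz.
56 MHz > fs/2 = 36 MHz, folds to fs − 56 MHz = 16 MHz.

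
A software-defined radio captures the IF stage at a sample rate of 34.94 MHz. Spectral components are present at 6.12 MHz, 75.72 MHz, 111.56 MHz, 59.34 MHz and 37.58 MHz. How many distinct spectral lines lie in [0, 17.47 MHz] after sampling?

5

fs/2 = 17.47 MHz.
6.12 MHz ≤ fs/2 = 17.47 MHz, passes unchanged.
75.72 MHz mod fs = 5.84 MHz.
5.84 MHz ≤ fs/2 = 17.47 MHz, appears at 5.84 MHz.
111.56 MHz mod fs = 6.74 MHz.
6.74 MHz ≤ fs/2 = 17.47 MHz, appears at 6.74 MHz.
59.34 MHz mod fs = 24.4 MHz.
24.4 MHz > fs/2 = 17.47 MHz, folds to fs − 24.4 MHz = 10.54 MHz.
37.58 MHz mod fs = 2.64 MHz.
2.64 MHz ≤ fs/2 = 17.47 MHz, appears at 2.64 MHz.
Distinct values: {2.64 MHz, 5.84 MHz, 6.12 MHz, 6.74 MHz, 10.54 MHz} → 5.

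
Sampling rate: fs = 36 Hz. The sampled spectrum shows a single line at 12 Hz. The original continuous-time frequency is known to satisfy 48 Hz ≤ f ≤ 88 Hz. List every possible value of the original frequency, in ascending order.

48 Hz, 60 Hz, 84 Hz

Frequencies that alias to 12 Hz are k·fs ± 12 Hz for integer k ≥ 0.
k=0: 12 Hz.
k=1: 24 Hz, 48 Hz.
k=2: 60 Hz, 84 Hz.
k=3: 96 Hz, 120 Hz.
Within [48 Hz, 88 Hz]: 48 Hz, 60 Hz, 84 Hz.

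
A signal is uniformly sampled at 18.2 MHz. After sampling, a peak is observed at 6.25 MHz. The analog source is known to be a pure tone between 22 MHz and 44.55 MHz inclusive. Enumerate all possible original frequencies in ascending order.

24.45 MHz, 30.15 MHz, 42.65 MHz

Frequencies that alias to 6.25 MHz are k·fs ± 6.25 MHz for integer k ≥ 0.
k=0: 6.25 MHz.
k=1: 11.95 MHz, 24.45 MHz.
k=2: 30.15 MHz, 42.65 MHz.
k=3: 48.35 MHz, 60.85 MHz.
Within [22 MHz, 44.55 MHz]: 24.45 MHz, 30.15 MHz, 42.65 MHz.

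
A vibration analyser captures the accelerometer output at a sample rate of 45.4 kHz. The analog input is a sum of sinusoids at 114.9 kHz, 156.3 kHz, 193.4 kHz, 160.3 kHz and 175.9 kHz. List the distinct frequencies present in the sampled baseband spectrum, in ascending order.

fs/2 = 22.7 kHz.
114.9 kHz mod fs = 24.1 kHz.
24.1 kHz > fs/2 = 22.7 kHz, folds to fs − 24.1 kHz = 21.3 kHz.
156.3 kHz mod fs = 20.1 kHz.
20.1 kHz ≤ fs/2 = 22.7 kHz, appears at 20.1 kHz.
193.4 kHz mod fs = 11.8 kHz.
11.8 kHz ≤ fs/2 = 22.7 kHz, appears at 11.8 kHz.
160.3 kHz mod fs = 24.1 kHz.
24.1 kHz > fs/2 = 22.7 kHz, folds to fs − 24.1 kHz = 21.3 kHz.
175.9 kHz mod fs = 39.7 kHz.
39.7 kHz > fs/2 = 22.7 kHz, folds to fs − 39.7 kHz = 5.7 kHz.
Distinct values: {5.7 kHz, 11.8 kHz, 20.1 kHz, 21.3 kHz}.

5.7 kHz, 11.8 kHz, 20.1 kHz, 21.3 kHz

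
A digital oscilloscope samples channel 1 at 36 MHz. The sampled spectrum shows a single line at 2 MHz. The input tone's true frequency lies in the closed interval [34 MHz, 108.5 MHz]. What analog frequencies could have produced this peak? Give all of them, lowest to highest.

Frequencies that alias to 2 MHz are k·fs ± 2 MHz for integer k ≥ 0.
k=0: 2 MHz.
k=1: 34 MHz, 38 MHz.
k=2: 70 MHz, 74 MHz.
k=3: 106 MHz, 110 MHz.
k=4: 142 MHz, 146 MHz.
Within [34 MHz, 108.5 MHz]: 34 MHz, 38 MHz, 70 MHz, 74 MHz, 106 MHz.

34 MHz, 38 MHz, 70 MHz, 74 MHz, 106 MHz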